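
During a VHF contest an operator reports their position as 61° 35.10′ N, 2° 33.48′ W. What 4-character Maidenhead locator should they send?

IP81

Add 180° to longitude and 90° to latitude: 177.44, 151.59.
Field: 177.44/20 → 8 → I, 151.59/10 → 15 → P; chars IP.
Square: 17.44/2 → 8, 1.59/1 → 1; chars 81.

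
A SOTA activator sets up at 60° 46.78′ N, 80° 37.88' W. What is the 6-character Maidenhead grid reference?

EP90qs

Offset from 180°W / 90°S: lon 99.3687°, lat 150.7797°.
Field: lon ⌊99.3687/20⌋ = 4 → E; lat ⌊150.7797/10⌋ = 15 → P.
Square: lon ⌊19.3687/2⌋ = 9; lat ⌊0.7797/1⌋ = 0.
Subsquare: lon ⌊1.3687/0.0833333⌋ = 16 → q; lat ⌊0.7797/0.0416667⌋ = 18 → s.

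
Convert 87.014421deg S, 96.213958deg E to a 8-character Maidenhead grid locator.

Add 180° to longitude and 90° to latitude: 276.21396, 2.98558.
Field (20°×10°, letters A–R): lon ⌊276.21396/20⌋ = 13 → N; lat ⌊2.98558/10⌋ = 0 → A.
Square (2°×1°, digits 0–9): lon ⌊16.21396/2⌋ = 8; lat ⌊2.98558/1⌋ = 2.
Subsquare (5′×2.5′, letters a–x): lon ⌊0.21396/0.0833333⌋ = 2 → c; lat ⌊0.98558/0.0416667⌋ = 23 → x.
Extended square (30″×15″, digits 0–9): lon ⌊0.04729/0.00833333⌋ = 5; lat ⌊0.02725/0.00416667⌋ = 6.

NA82cx56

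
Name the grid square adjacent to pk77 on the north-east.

PK88

Longitude square 7; +1 → 8.
Latitude square 7; +1 → 8.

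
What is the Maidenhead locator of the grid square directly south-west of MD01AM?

Longitude subsquare a = 0; −1 → -1, wraps to 23 = x, carry into square.
Longitude square 0; −1 → -1, wraps to 9, carry into field.
Longitude field M = 12; −1 → 11 = L.
Latitude subsquare m = 12; −1 → 11 = l.

LD91xl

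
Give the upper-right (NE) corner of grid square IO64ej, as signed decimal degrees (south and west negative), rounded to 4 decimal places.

54.4167, -7.5833

Field I=8, O=14: +8·20° lon, +14·10° lat → SW at lon -20°, lat 50°.
Square 6, 4: +6·2° lon, +4·1° lat → SW at lon -8°, lat 54°.
Subsquare e=4, j=9: +4·0.0833333° lon, +9·0.0416667° lat → SW at lon -7.66667°, lat 54.375°.
Cell spans 0.0833333° lon × 0.0416667° lat. NE corner is SW corner plus one full cell.
latitude 54.4167, longitude -7.5833.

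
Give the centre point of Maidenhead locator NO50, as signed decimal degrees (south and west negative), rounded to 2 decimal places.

50.50, 91.00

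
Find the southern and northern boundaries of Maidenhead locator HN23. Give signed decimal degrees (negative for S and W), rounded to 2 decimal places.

Field H=7, N=13: +7·20° lon, +13·10° lat → SW at lon -40°, lat 40°.
Square 2, 3: +2·2° lon, +3·1° lat → SW at lon -36°, lat 43°.
Cell spans 2° lon × 1° lat.
south 43.00, north 44.00.

43.00, 44.00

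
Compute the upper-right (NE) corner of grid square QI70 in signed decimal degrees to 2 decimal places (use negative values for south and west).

-9.00, 156.00

Field Q=16, I=8: +16·20° lon, +8·10° lat → SW at lon 140°, lat -10°.
Square 7, 0: +7·2° lon, +0·1° lat → SW at lon 154°, lat -10°.
Cell spans 2° lon × 1° lat. NE corner is SW corner plus one full cell.
latitude -9.00, longitude 156.00.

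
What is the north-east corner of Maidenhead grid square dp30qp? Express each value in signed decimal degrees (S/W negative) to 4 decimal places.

60.6667, -112.5833

Field D=3, P=15: +3·20° lon, +15·10° lat → SW at lon -120°, lat 60°.
Square 3, 0: +3·2° lon, +0·1° lat → SW at lon -114°, lat 60°.
Subsquare q=16, p=15: +16·0.0833333° lon, +15·0.0416667° lat → SW at lon -112.667°, lat 60.625°.
Cell spans 0.0833333° lon × 0.0416667° lat. NE corner is SW corner plus one full cell.
latitude 60.6667, longitude -112.5833.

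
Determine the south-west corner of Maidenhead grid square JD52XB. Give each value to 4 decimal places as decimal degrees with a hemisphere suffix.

Field J=9, D=3: +9·20° lon, +3·10° lat → SW at lon 0°, lat -60°.
Square 5, 2: +5·2° lon, +2·1° lat → SW at lon 10°, lat -58°.
Subsquare x=23, b=1: +23·0.0833333° lon, +1·0.0416667° lat → SW at lon 11.9167°, lat -57.9583°.
latitude 57.9583° S, longitude 11.9167° E.

57.9583° S, 11.9167° E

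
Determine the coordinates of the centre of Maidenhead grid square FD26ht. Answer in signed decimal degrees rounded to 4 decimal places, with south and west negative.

-53.1875, -75.3750

Field F=5, D=3: +5·20° lon, +3·10° lat → SW at lon -80°, lat -60°.
Square 2, 6: +2·2° lon, +6·1° lat → SW at lon -76°, lat -54°.
Subsquare h=7, t=19: +7·0.0833333° lon, +19·0.0416667° lat → SW at lon -75.4167°, lat -53.2083°.
Cell spans 0.0833333° lon × 0.0416667° lat. Centre is SW corner plus half of each.
latitude -53.1875, longitude -75.3750.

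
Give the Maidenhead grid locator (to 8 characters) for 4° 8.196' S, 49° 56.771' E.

LI45xu37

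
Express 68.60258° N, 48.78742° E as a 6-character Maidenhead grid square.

LP48jo

Offset from 180°W / 90°S: lon 228.7874°, lat 158.6026°.
Field: 228.7874/20 → 11 → L, 158.6026/10 → 15 → P; chars LP.
Square: 8.7874/2 → 4, 8.6026/1 → 8; chars 48.
Subsquare: 0.7874/0.0833333 → 9 → j, 0.6026/0.0416667 → 14 → o; chars jo.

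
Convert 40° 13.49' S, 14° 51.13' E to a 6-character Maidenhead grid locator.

Offset from 180°W / 90°S: lon 194.8522°, lat 49.7752°.
Field: lon ⌊194.8522/20⌋ = 9 → J; lat ⌊49.7752/10⌋ = 4 → E.
Square: lon ⌊14.8522/2⌋ = 7; lat ⌊9.7752/1⌋ = 9.
Subsquare: lon ⌊0.8522/0.0833333⌋ = 10 → k; lat ⌊0.7752/0.0416667⌋ = 18 → s.

JE79ks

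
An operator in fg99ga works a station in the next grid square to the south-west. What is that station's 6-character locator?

FG98fx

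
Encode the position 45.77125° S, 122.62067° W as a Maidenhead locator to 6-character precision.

Add 180° to longitude and 90° to latitude: 57.3793, 44.2287.
Field: 57.3793/20 → 2 → C, 44.2287/10 → 4 → E; chars CE.
Square: 17.3793/2 → 8, 4.2287/1 → 4; chars 84.
Subsquare: 1.3793/0.0833333 → 16 → q, 0.2287/0.0416667 → 5 → f; chars qf.

CE84qf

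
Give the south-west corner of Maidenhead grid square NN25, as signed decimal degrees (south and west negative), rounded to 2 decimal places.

Field N=13, N=13: +13·20° lon, +13·10° lat → SW at lon 80°, lat 40°.
Square 2, 5: +2·2° lon, +5·1° lat → SW at lon 84°, lat 45°.
latitude 45.00, longitude 84.00.

45.00, 84.00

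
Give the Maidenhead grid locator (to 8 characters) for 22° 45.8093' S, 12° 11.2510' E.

Shift to the Maidenhead origin (180°W, 90°S): lon 192.18752, lat 67.23651.
Field: 192.18752/20 → 9 → J, 67.23651/10 → 6 → G; chars JG.
Square: 12.18752/2 → 6, 7.23651/1 → 7; chars 67.
Subsquare: 0.18752/0.0833333 → 2 → c, 0.23651/0.0416667 → 5 → f; chars cf.
Extended square: 0.02085/0.00833333 → 2, 0.02818/0.00416667 → 6; chars 26.

JG67cf26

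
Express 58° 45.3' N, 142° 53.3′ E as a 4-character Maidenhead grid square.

QO18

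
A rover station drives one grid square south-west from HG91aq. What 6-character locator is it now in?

HG81xp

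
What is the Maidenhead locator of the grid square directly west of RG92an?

Longitude subsquare a = 0; −1 → -1, wraps to 23 = x, carry into square.
Longitude square 9; −1 → 8.
The latitude characters are unchanged.

RG82xn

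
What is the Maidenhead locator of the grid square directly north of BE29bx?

Latitude subsquare x = 23; +1 → 24, wraps to 0 = a, carry into square.
Latitude square 9; +1 → 10, wraps to 0, carry into field.
Latitude field E = 4; +1 → 5 = F.
The longitude characters are unchanged.

BF20ba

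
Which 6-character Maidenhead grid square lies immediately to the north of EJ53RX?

Latitude subsquare x = 23; +1 → 24, wraps to 0 = a, carry into square.
Latitude square 3; +1 → 4.
The longitude characters are unchanged.

EJ54ra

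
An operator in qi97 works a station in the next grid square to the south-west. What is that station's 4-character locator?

Longitude square 9; −1 → 8.
Latitude square 7; −1 → 6.

QI86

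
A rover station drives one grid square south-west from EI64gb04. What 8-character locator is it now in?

EI64fb93

Longitude extended square 0; −1 → -1, wraps to 9, carry into subsquare.
Longitude subsquare g = 6; −1 → 5 = f.
Latitude extended square 4; −1 → 3.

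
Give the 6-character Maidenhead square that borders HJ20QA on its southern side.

Latitude subsquare a = 0; −1 → -1, wraps to 23 = x, carry into square.
Latitude square 0; −1 → -1, wraps to 9, carry into field.
Latitude field J = 9; −1 → 8 = I.
The longitude characters are unchanged.

HI29qx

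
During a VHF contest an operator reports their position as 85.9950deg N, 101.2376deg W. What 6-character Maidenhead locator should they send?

DR95jx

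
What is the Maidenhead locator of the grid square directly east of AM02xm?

Longitude subsquare x = 23; +1 → 24, wraps to 0 = a, carry into square.
Longitude square 0; +1 → 1.
The latitude characters are unchanged.

AM12am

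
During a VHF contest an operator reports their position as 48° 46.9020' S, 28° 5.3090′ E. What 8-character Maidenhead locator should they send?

KE41bf02

Shift to the Maidenhead origin (180°W, 90°S): lon 208.08848, lat 41.21830.
Field: 208.08848/20 → 10 → K, 41.21830/10 → 4 → E; chars KE.
Square: 8.08848/2 → 4, 1.21830/1 → 1; chars 41.
Subsquare: 0.08848/0.0833333 → 1 → b, 0.21830/0.0416667 → 5 → f; chars bf.
Extended square: 0.00515/0.00833333 → 0, 0.00997/0.00416667 → 2; chars 02.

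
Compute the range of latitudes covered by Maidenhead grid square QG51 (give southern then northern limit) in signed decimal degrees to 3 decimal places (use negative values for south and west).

-29.000, -28.000

Field Q=16, G=6: +16·20° lon, +6·10° lat → SW at lon 140°, lat -30°.
Square 5, 1: +5·2° lon, +1·1° lat → SW at lon 150°, lat -29°.
Cell spans 2° lon × 1° lat.
south -29.000, north -28.000.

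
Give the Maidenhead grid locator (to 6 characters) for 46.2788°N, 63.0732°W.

FN86lg

Add 180° to longitude and 90° to latitude: 116.9268, 136.2788.
Field: 116.9268/20 → 5 → F, 136.2788/10 → 13 → N; chars FN.
Square: 16.9268/2 → 8, 6.2788/1 → 6; chars 86.
Subsquare: 0.9268/0.0833333 → 11 → l, 0.2788/0.0416667 → 6 → g; chars lg.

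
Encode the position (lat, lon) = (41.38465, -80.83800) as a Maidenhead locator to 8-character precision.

EN91nj92

Add 180° to longitude and 90° to latitude: 99.16200, 131.38465.
Field: lon ⌊99.16200/20⌋ = 4 → E; lat ⌊131.38465/10⌋ = 13 → N.
Square: lon ⌊19.16200/2⌋ = 9; lat ⌊1.38465/1⌋ = 1.
Subsquare: lon ⌊1.16200/0.0833333⌋ = 13 → n; lat ⌊0.38465/0.0416667⌋ = 9 → j.
Extended square: lon ⌊0.07867/0.00833333⌋ = 9; lat ⌊0.00965/0.00416667⌋ = 2.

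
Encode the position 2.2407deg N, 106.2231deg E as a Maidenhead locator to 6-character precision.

Add 180° to longitude and 90° to latitude: 286.2231, 92.2407.
Field: 286.2231/20 → 14 → O, 92.2407/10 → 9 → J; chars OJ.
Square: 6.2231/2 → 3, 2.2407/1 → 2; chars 32.
Subsquare: 0.2231/0.0833333 → 2 → c, 0.2407/0.0416667 → 5 → f; chars cf.

OJ32cf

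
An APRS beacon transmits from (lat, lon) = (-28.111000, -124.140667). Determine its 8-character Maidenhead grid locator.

CG71wv33

Offset from 180°W / 90°S: lon 55.85933°, lat 61.88900°.
Field: 55.85933/20 → 2 → C, 61.88900/10 → 6 → G; chars CG.
Square: 15.85933/2 → 7, 1.88900/1 → 1; chars 71.
Subsquare: 1.85933/0.0833333 → 22 → w, 0.88900/0.0416667 → 21 → v; chars wv.
Extended square: 0.02600/0.00833333 → 3, 0.01400/0.00416667 → 3; chars 33.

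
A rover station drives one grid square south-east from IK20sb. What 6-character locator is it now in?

Longitude subsquare s = 18; +1 → 19 = t.
Latitude subsquare b = 1; −1 → 0 = a.

IK20ta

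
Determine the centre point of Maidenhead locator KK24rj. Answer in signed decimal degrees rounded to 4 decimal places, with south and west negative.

14.3958, 25.4583

Field K=10, K=10: +10·20° lon, +10·10° lat → SW at lon 20°, lat 10°.
Square 2, 4: +2·2° lon, +4·1° lat → SW at lon 24°, lat 14°.
Subsquare r=17, j=9: +17·0.0833333° lon, +9·0.0416667° lat → SW at lon 25.4167°, lat 14.375°.
Cell spans 0.0833333° lon × 0.0416667° lat. Centre is SW corner plus half of each.
latitude 14.3958, longitude 25.4583.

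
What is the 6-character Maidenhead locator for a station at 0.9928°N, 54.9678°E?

Offset from 180°W / 90°S: lon 234.9678°, lat 90.9928°.
Field: lon ⌊234.9678/20⌋ = 11 → L; lat ⌊90.9928/10⌋ = 9 → J.
Square: lon ⌊14.9678/2⌋ = 7; lat ⌊0.9928/1⌋ = 0.
Subsquare: lon ⌊0.9678/0.0833333⌋ = 11 → l; lat ⌊0.9928/0.0416667⌋ = 23 → x.

LJ70lx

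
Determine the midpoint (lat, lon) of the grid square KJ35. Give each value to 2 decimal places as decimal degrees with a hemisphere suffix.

5.50° N, 27.00° E

Field K=10, J=9: +10·20° lon, +9·10° lat → SW at lon 20°, lat 0°.
Square 3, 5: +3·2° lon, +5·1° lat → SW at lon 26°, lat 5°.
Cell spans 2° lon × 1° lat. Centre is SW corner plus half of each.
latitude 5.50° N, longitude 27.00° E.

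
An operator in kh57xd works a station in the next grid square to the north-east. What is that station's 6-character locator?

KH67ae

Longitude subsquare x = 23; +1 → 24, wraps to 0 = a, carry into square.
Longitude square 5; +1 → 6.
Latitude subsquare d = 3; +1 → 4 = e.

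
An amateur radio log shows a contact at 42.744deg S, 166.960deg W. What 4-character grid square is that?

AE67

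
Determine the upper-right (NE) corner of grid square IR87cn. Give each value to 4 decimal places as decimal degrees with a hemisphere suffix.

Field I=8, R=17: +8·20° lon, +17·10° lat → SW at lon -20°, lat 80°.
Square 8, 7: +8·2° lon, +7·1° lat → SW at lon -4°, lat 87°.
Subsquare c=2, n=13: +2·0.0833333° lon, +13·0.0416667° lat → SW at lon -3.83333°, lat 87.5417°.
Cell spans 0.0833333° lon × 0.0416667° lat. NE corner is SW corner plus one full cell.
latitude 87.5833° N, longitude 3.7500° W.

87.5833° N, 3.7500° W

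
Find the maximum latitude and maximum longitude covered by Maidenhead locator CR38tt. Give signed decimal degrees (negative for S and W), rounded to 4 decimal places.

88.8333, -132.3333

Field C=2, R=17: +2·20° lon, +17·10° lat → SW at lon -140°, lat 80°.
Square 3, 8: +3·2° lon, +8·1° lat → SW at lon -134°, lat 88°.
Subsquare t=19, t=19: +19·0.0833333° lon, +19·0.0416667° lat → SW at lon -132.417°, lat 88.7917°.
Cell spans 0.0833333° lon × 0.0416667° lat. NE corner is SW corner plus one full cell.
latitude 88.8333, longitude -132.3333.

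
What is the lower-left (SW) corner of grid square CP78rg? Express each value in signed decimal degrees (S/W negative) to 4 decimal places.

Field C=2, P=15: +2·20° lon, +15·10° lat → SW at lon -140°, lat 60°.
Square 7, 8: +7·2° lon, +8·1° lat → SW at lon -126°, lat 68°.
Subsquare r=17, g=6: +17·0.0833333° lon, +6·0.0416667° lat → SW at lon -124.583°, lat 68.25°.
latitude 68.2500, longitude -124.5833.

68.2500, -124.5833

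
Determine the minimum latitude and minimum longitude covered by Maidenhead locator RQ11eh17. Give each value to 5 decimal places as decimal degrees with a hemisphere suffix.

71.32083° N, 162.34167° E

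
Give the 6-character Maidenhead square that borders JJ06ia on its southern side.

JJ05ix

Latitude subsquare a = 0; −1 → -1, wraps to 23 = x, carry into square.
Latitude square 6; −1 → 5.
The longitude characters are unchanged.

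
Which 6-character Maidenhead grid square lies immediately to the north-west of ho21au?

HO11xv

Longitude subsquare a = 0; −1 → -1, wraps to 23 = x, carry into square.
Longitude square 2; −1 → 1.
Latitude subsquare u = 20; +1 → 21 = v.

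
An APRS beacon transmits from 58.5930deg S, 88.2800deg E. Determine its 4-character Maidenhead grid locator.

ND41

Shift to the Maidenhead origin (180°W, 90°S): lon 268.28, lat 31.41.
Field (20°×10°, letters A–R): 268.28/20 → 13 → N, 31.41/10 → 3 → D; chars ND.
Square (2°×1°, digits 0–9): 8.28/2 → 4, 1.41/1 → 1; chars 41.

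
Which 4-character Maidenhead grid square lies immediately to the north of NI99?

NJ90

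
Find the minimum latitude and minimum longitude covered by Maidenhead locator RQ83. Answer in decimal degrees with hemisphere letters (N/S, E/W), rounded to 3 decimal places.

73.000° N, 176.000° E

Field R=17, Q=16: +17·20° lon, +16·10° lat → SW at lon 160°, lat 70°.
Square 8, 3: +8·2° lon, +3·1° lat → SW at lon 176°, lat 73°.
latitude 73.000° N, longitude 176.000° E.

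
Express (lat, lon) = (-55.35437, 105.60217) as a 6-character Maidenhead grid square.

OD24tp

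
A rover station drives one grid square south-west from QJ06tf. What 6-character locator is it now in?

QJ06se

Longitude subsquare t = 19; −1 → 18 = s.
Latitude subsquare f = 5; −1 → 4 = e.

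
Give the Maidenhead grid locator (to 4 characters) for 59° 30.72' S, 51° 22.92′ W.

GD40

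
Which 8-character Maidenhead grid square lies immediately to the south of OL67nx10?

OL67nw19

Latitude extended square 0; −1 → -1, wraps to 9, carry into subsquare.
Latitude subsquare x = 23; −1 → 22 = w.
The longitude characters are unchanged.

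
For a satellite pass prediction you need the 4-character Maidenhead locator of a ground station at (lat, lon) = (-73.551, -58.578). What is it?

GB06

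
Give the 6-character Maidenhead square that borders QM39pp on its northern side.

Latitude subsquare p = 15; +1 → 16 = q.
The longitude characters are unchanged.

QM39pq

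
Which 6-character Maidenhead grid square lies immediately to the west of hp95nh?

HP95mh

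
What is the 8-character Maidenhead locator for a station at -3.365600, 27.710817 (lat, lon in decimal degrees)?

KI36up52

Shift to the Maidenhead origin (180°W, 90°S): lon 207.71082, lat 86.63440.
Field: lon ⌊207.71082/20⌋ = 10 → K; lat ⌊86.63440/10⌋ = 8 → I.
Square: lon ⌊7.71082/2⌋ = 3; lat ⌊6.63440/1⌋ = 6.
Subsquare: lon ⌊1.71082/0.0833333⌋ = 20 → u; lat ⌊0.63440/0.0416667⌋ = 15 → p.
Extended square: lon ⌊0.04415/0.00833333⌋ = 5; lat ⌊0.00940/0.00416667⌋ = 2.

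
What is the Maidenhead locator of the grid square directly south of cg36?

CG35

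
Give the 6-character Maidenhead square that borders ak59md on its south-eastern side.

Longitude subsquare m = 12; +1 → 13 = n.
Latitude subsquare d = 3; −1 → 2 = c.

AK59nc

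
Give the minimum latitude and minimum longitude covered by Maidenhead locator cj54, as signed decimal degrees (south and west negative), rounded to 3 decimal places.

Field C=2, J=9: +2·20° lon, +9·10° lat → SW at lon -140°, lat 0°.
Square 5, 4: +5·2° lon, +4·1° lat → SW at lon -130°, lat 4°.
latitude 4.000, longitude -130.000.

4.000, -130.000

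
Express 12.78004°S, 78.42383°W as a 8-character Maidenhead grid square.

FH07sf92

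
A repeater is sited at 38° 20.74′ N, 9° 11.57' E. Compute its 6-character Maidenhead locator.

JM48oi

Shift to the Maidenhead origin (180°W, 90°S): lon 189.1928, lat 128.3457.
Field: lon ⌊189.1928/20⌋ = 9 → J; lat ⌊128.3457/10⌋ = 12 → M.
Square: lon ⌊9.1928/2⌋ = 4; lat ⌊8.3457/1⌋ = 8.
Subsquare: lon ⌊1.1928/0.0833333⌋ = 14 → o; lat ⌊0.3457/0.0416667⌋ = 8 → i.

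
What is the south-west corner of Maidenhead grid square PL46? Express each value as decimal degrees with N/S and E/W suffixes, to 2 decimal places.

26.00° N, 128.00° E

Field P=15, L=11: +15·20° lon, +11·10° lat → SW at lon 120°, lat 20°.
Square 4, 6: +4·2° lon, +6·1° lat → SW at lon 128°, lat 26°.
latitude 26.00° N, longitude 128.00° E.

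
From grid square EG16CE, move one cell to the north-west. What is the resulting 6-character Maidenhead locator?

EG16bf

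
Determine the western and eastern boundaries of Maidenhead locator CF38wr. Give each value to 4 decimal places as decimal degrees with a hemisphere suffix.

132.1667° W, 132.0833° W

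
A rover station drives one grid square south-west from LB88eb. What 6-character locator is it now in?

Longitude subsquare e = 4; −1 → 3 = d.
Latitude subsquare b = 1; −1 → 0 = a.

LB88da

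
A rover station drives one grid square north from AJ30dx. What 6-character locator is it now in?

AJ31da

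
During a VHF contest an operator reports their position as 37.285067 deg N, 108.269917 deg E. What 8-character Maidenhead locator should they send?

Shift to the Maidenhead origin (180°W, 90°S): lon 288.26992, lat 127.28507.
Field: lon ⌊288.26992/20⌋ = 14 → O; lat ⌊127.28507/10⌋ = 12 → M.
Square: lon ⌊8.26992/2⌋ = 4; lat ⌊7.28507/1⌋ = 7.
Subsquare: lon ⌊0.26992/0.0833333⌋ = 3 → d; lat ⌊0.28507/0.0416667⌋ = 6 → g.
Extended square: lon ⌊0.01992/0.00833333⌋ = 2; lat ⌊0.03507/0.00416667⌋ = 8.

OM47dg28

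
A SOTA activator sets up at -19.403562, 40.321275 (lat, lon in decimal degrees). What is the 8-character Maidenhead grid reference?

LH00do83

Add 180° to longitude and 90° to latitude: 220.32128, 70.59644.
Field: 220.32128/20 → 11 → L, 70.59644/10 → 7 → H; chars LH.
Square: 0.32128/2 → 0, 0.59644/1 → 0; chars 00.
Subsquare: 0.32128/0.0833333 → 3 → d, 0.59644/0.0416667 → 14 → o; chars do.
Extended square: 0.07128/0.00833333 → 8, 0.01310/0.00416667 → 3; chars 83.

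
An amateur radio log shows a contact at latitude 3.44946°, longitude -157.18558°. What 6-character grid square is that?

BJ13jk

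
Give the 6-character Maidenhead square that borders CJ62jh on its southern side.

CJ62jg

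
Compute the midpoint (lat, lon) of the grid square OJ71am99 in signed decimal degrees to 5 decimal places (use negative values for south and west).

1.53958, 114.07917

Field O=14, J=9: +14·20° lon, +9·10° lat → SW at lon 100°, lat 0°.
Square 7, 1: +7·2° lon, +1·1° lat → SW at lon 114°, lat 1°.
Subsquare a=0, m=12: +0·0.0833333° lon, +12·0.0416667° lat → SW at lon 114°, lat 1.5°.
Extended square 9, 9: +9·0.00833333° lon, +9·0.00416667° lat → SW at lon 114.075°, lat 1.5375°.
Cell spans 0.00833333° lon × 0.00416667° lat. Centre is SW corner plus half of each.
latitude 1.53958, longitude 114.07917.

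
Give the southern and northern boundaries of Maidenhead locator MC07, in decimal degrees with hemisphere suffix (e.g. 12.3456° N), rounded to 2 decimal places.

Field M=12, C=2: +12·20° lon, +2·10° lat → SW at lon 60°, lat -70°.
Square 0, 7: +0·2° lon, +7·1° lat → SW at lon 60°, lat -63°.
Cell spans 2° lon × 1° lat.
south 63.00° S, north 62.00° S.

63.00° S, 62.00° S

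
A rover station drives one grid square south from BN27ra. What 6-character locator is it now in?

BN26rx

Latitude subsquare a = 0; −1 → -1, wraps to 23 = x, carry into square.
Latitude square 7; −1 → 6.
The longitude characters are unchanged.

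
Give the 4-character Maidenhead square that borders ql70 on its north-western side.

QL61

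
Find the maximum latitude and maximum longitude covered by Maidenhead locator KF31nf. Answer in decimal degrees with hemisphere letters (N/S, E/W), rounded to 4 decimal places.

38.7500° S, 27.1667° E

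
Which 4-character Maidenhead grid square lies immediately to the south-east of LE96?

ME05

Longitude square 9; +1 → 10, wraps to 0, carry into field.
Longitude field L = 11; +1 → 12 = M.
Latitude square 6; −1 → 5.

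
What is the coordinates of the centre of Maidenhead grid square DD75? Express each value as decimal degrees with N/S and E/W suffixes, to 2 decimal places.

54.50° S, 105.00° W

Field D=3, D=3: +3·20° lon, +3·10° lat → SW at lon -120°, lat -60°.
Square 7, 5: +7·2° lon, +5·1° lat → SW at lon -106°, lat -55°.
Cell spans 2° lon × 1° lat. Centre is SW corner plus half of each.
latitude 54.50° S, longitude 105.00° W.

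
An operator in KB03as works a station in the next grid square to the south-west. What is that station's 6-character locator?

Longitude subsquare a = 0; −1 → -1, wraps to 23 = x, carry into square.
Longitude square 0; −1 → -1, wraps to 9, carry into field.
Longitude field K = 10; −1 → 9 = J.
Latitude subsquare s = 18; −1 → 17 = r.

JB93xr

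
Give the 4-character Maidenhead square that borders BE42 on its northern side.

BE43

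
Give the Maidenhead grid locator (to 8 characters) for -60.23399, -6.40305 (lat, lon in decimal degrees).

IC69ts13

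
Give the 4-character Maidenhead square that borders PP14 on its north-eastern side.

PP25

Longitude square 1; +1 → 2.
Latitude square 4; +1 → 5.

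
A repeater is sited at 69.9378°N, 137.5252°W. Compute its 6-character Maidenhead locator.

Shift to the Maidenhead origin (180°W, 90°S): lon 42.4748, lat 159.9378.
Field (20°×10°, letters A–R): 42.4748/20 → 2 → C, 159.9378/10 → 15 → P; chars CP.
Square (2°×1°, digits 0–9): 2.4748/2 → 1, 9.9378/1 → 9; chars 19.
Subsquare (5′×2.5′, letters a–x): 0.4748/0.0833333 → 5 → f, 0.9378/0.0416667 → 22 → w; chars fw.

CP19fw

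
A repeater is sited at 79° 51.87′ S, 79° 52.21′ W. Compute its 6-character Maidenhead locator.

FB00bd

Add 180° to longitude and 90° to latitude: 100.1298, 10.1355.
Field: lon ⌊100.1298/20⌋ = 5 → F; lat ⌊10.1355/10⌋ = 1 → B.
Square: lon ⌊0.1298/2⌋ = 0; lat ⌊0.1355/1⌋ = 0.
Subsquare: lon ⌊0.1298/0.0833333⌋ = 1 → b; lat ⌊0.1355/0.0416667⌋ = 3 → d.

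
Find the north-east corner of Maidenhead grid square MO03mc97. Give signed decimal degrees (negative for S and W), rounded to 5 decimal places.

53.11667, 61.08333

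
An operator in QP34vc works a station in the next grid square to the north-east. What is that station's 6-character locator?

Longitude subsquare v = 21; +1 → 22 = w.
Latitude subsquare c = 2; +1 → 3 = d.

QP34wd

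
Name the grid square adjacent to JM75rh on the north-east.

Longitude subsquare r = 17; +1 → 18 = s.
Latitude subsquare h = 7; +1 → 8 = i.

JM75si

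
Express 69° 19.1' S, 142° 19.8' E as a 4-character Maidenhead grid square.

QC10

Add 180° to longitude and 90° to latitude: 322.33, 20.68.
Field (20°×10°, letters A–R): lon ⌊322.33/20⌋ = 16 → Q; lat ⌊20.68/10⌋ = 2 → C.
Square (2°×1°, digits 0–9): lon ⌊2.33/2⌋ = 1; lat ⌊0.68/1⌋ = 0.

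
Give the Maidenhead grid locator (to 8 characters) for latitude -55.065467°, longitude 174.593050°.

Shift to the Maidenhead origin (180°W, 90°S): lon 354.59305, lat 34.93453.
Field: 354.59305/20 → 17 → R, 34.93453/10 → 3 → D; chars RD.
Square: 14.59305/2 → 7, 4.93453/1 → 4; chars 74.
Subsquare: 0.59305/0.0833333 → 7 → h, 0.93453/0.0416667 → 22 → w; chars hw.
Extended square: 0.00972/0.00833333 → 1, 0.01787/0.00416667 → 4; chars 14.

RD74hw14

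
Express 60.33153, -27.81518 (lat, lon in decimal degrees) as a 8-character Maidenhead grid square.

HP60ch29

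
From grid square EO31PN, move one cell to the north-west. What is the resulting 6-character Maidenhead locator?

Longitude subsquare p = 15; −1 → 14 = o.
Latitude subsquare n = 13; +1 → 14 = o.

EO31oo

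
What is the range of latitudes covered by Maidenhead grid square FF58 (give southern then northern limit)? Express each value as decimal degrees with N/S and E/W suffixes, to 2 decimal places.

Field F=5, F=5: +5·20° lon, +5·10° lat → SW at lon -80°, lat -40°.
Square 5, 8: +5·2° lon, +8·1° lat → SW at lon -70°, lat -32°.
Cell spans 2° lon × 1° lat.
south 32.00° S, north 31.00° S.

32.00° S, 31.00° S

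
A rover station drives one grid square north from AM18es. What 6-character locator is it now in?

AM18et

Latitude subsquare s = 18; +1 → 19 = t.
The longitude characters are unchanged.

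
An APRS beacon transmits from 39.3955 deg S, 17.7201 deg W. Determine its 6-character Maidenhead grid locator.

IF10do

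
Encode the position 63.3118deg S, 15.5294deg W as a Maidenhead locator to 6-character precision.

IC26fq

Offset from 180°W / 90°S: lon 164.4706°, lat 26.6882°.
Field: 164.4706/20 → 8 → I, 26.6882/10 → 2 → C; chars IC.
Square: 4.4706/2 → 2, 6.6882/1 → 6; chars 26.
Subsquare: 0.4706/0.0833333 → 5 → f, 0.6882/0.0416667 → 16 → q; chars fq.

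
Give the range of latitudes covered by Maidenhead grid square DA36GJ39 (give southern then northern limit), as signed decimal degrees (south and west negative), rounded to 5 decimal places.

-83.58750, -83.58333

Field D=3, A=0: +3·20° lon, +0·10° lat → SW at lon -120°, lat -90°.
Square 3, 6: +3·2° lon, +6·1° lat → SW at lon -114°, lat -84°.
Subsquare g=6, j=9: +6·0.0833333° lon, +9·0.0416667° lat → SW at lon -113.5°, lat -83.625°.
Extended square 3, 9: +3·0.00833333° lon, +9·0.00416667° lat → SW at lon -113.475°, lat -83.5875°.
Cell spans 0.00833333° lon × 0.00416667° lat.
south -83.58750, north -83.58333.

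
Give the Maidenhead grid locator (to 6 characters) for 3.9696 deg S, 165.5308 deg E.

RI26sa

Add 180° to longitude and 90° to latitude: 345.5308, 86.0304.
Field: lon ⌊345.5308/20⌋ = 17 → R; lat ⌊86.0304/10⌋ = 8 → I.
Square: lon ⌊5.5308/2⌋ = 2; lat ⌊6.0304/1⌋ = 6.
Subsquare: lon ⌊1.5308/0.0833333⌋ = 18 → s; lat ⌊0.0304/0.0416667⌋ = 0 → a.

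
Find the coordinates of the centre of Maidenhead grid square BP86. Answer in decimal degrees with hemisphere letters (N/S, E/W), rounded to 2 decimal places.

66.50° N, 143.00° W

Field B=1, P=15: +1·20° lon, +15·10° lat → SW at lon -160°, lat 60°.
Square 8, 6: +8·2° lon, +6·1° lat → SW at lon -144°, lat 66°.
Cell spans 2° lon × 1° lat. Centre is SW corner plus half of each.
latitude 66.50° N, longitude 143.00° W.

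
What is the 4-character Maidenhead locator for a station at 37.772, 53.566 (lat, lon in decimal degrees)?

LM67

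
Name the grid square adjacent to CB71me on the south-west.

CB71ld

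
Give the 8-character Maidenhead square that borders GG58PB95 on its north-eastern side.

Longitude extended square 9; +1 → 10, wraps to 0, carry into subsquare.
Longitude subsquare p = 15; +1 → 16 = q.
Latitude extended square 5; +1 → 6.

GG58qb06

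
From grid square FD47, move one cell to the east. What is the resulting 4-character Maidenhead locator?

FD57

Longitude square 4; +1 → 5.
The latitude characters are unchanged.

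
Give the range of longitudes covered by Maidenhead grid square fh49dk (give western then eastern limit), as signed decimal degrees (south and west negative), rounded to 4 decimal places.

Field F=5, H=7: +5·20° lon, +7·10° lat → SW at lon -80°, lat -20°.
Square 4, 9: +4·2° lon, +9·1° lat → SW at lon -72°, lat -11°.
Subsquare d=3, k=10: +3·0.0833333° lon, +10·0.0416667° lat → SW at lon -71.75°, lat -10.5833°.
Cell spans 0.0833333° lon × 0.0416667° lat.
west -71.7500, east -71.6667.

-71.7500, -71.6667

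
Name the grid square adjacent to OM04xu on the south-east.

Longitude subsquare x = 23; +1 → 24, wraps to 0 = a, carry into square.
Longitude square 0; +1 → 1.
Latitude subsquare u = 20; −1 → 19 = t.

OM14at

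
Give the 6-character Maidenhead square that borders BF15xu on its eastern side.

BF25au

Longitude subsquare x = 23; +1 → 24, wraps to 0 = a, carry into square.
Longitude square 1; +1 → 2.
The latitude characters are unchanged.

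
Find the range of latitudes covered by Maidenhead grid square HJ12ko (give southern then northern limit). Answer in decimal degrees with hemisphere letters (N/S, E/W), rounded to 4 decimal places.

Field H=7, J=9: +7·20° lon, +9·10° lat → SW at lon -40°, lat 0°.
Square 1, 2: +1·2° lon, +2·1° lat → SW at lon -38°, lat 2°.
Subsquare k=10, o=14: +10·0.0833333° lon, +14·0.0416667° lat → SW at lon -37.1667°, lat 2.58333°.
Cell spans 0.0833333° lon × 0.0416667° lat.
south 2.5833° N, north 2.6250° N.

2.5833° N, 2.6250° N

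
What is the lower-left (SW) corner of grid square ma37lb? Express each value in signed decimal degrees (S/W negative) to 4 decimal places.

-82.9583, 66.9167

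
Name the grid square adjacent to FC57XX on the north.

Latitude subsquare x = 23; +1 → 24, wraps to 0 = a, carry into square.
Latitude square 7; +1 → 8.
The longitude characters are unchanged.

FC58xa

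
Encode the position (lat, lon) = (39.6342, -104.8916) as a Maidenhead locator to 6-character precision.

DM79np

Offset from 180°W / 90°S: lon 75.1084°, lat 129.6342°.
Field (20°×10°, letters A–R): lon ⌊75.1084/20⌋ = 3 → D; lat ⌊129.6342/10⌋ = 12 → M.
Square (2°×1°, digits 0–9): lon ⌊15.1084/2⌋ = 7; lat ⌊9.6342/1⌋ = 9.
Subsquare (5′×2.5′, letters a–x): lon ⌊1.1084/0.0833333⌋ = 13 → n; lat ⌊0.6342/0.0416667⌋ = 15 → p.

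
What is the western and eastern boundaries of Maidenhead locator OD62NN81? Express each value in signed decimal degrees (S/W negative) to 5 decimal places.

113.15000, 113.15833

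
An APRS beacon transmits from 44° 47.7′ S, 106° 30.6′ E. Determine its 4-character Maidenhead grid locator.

Add 180° to longitude and 90° to latitude: 286.51, 45.20.
Field: 286.51/20 → 14 → O, 45.20/10 → 4 → E; chars OE.
Square: 6.51/2 → 3, 5.20/1 → 5; chars 35.

OE35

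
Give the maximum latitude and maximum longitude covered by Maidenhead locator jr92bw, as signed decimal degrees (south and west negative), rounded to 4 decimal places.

82.9583, 18.1667

Field J=9, R=17: +9·20° lon, +17·10° lat → SW at lon 0°, lat 80°.
Square 9, 2: +9·2° lon, +2·1° lat → SW at lon 18°, lat 82°.
Subsquare b=1, w=22: +1·0.0833333° lon, +22·0.0416667° lat → SW at lon 18.0833°, lat 82.9167°.
Cell spans 0.0833333° lon × 0.0416667° lat. NE corner is SW corner plus one full cell.
latitude 82.9583, longitude 18.1667.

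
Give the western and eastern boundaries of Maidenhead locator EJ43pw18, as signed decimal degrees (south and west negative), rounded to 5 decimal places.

Field E=4, J=9: +4·20° lon, +9·10° lat → SW at lon -100°, lat 0°.
Square 4, 3: +4·2° lon, +3·1° lat → SW at lon -92°, lat 3°.
Subsquare p=15, w=22: +15·0.0833333° lon, +22·0.0416667° lat → SW at lon -90.75°, lat 3.91667°.
Extended square 1, 8: +1·0.00833333° lon, +8·0.00416667° lat → SW at lon -90.7417°, lat 3.95°.
Cell spans 0.00833333° lon × 0.00416667° lat.
west -90.74167, east -90.73333.

-90.74167, -90.73333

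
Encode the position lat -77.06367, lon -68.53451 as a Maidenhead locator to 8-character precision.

FB52rw54

Shift to the Maidenhead origin (180°W, 90°S): lon 111.46549, lat 12.93633.
Field: 111.46549/20 → 5 → F, 12.93633/10 → 1 → B; chars FB.
Square: 11.46549/2 → 5, 2.93633/1 → 2; chars 52.
Subsquare: 1.46549/0.0833333 → 17 → r, 0.93633/0.0416667 → 22 → w; chars rw.
Extended square: 0.04882/0.00833333 → 5, 0.01966/0.00416667 → 4; chars 54.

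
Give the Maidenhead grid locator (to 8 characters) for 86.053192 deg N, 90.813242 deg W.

Shift to the Maidenhead origin (180°W, 90°S): lon 89.18676, lat 176.05319.
Field: lon ⌊89.18676/20⌋ = 4 → E; lat ⌊176.05319/10⌋ = 17 → R.
Square: lon ⌊9.18676/2⌋ = 4; lat ⌊6.05319/1⌋ = 6.
Subsquare: lon ⌊1.18676/0.0833333⌋ = 14 → o; lat ⌊0.05319/0.0416667⌋ = 1 → b.
Extended square: lon ⌊0.02009/0.00833333⌋ = 2; lat ⌊0.01153/0.00416667⌋ = 2.

ER46ob22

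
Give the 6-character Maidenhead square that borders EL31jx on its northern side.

EL32ja

Latitude subsquare x = 23; +1 → 24, wraps to 0 = a, carry into square.
Latitude square 1; +1 → 2.
The longitude characters are unchanged.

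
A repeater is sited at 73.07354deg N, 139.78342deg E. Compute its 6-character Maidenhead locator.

PQ93vb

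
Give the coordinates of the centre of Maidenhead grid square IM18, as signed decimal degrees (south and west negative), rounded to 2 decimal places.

Field I=8, M=12: +8·20° lon, +12·10° lat → SW at lon -20°, lat 30°.
Square 1, 8: +1·2° lon, +8·1° lat → SW at lon -18°, lat 38°.
Cell spans 2° lon × 1° lat. Centre is SW corner plus half of each.
latitude 38.50, longitude -17.00.

38.50, -17.00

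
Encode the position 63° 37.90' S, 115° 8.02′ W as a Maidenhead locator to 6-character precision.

Offset from 180°W / 90°S: lon 64.8663°, lat 26.3683°.
Field (20°×10°, letters A–R): lon ⌊64.8663/20⌋ = 3 → D; lat ⌊26.3683/10⌋ = 2 → C.
Square (2°×1°, digits 0–9): lon ⌊4.8663/2⌋ = 2; lat ⌊6.3683/1⌋ = 6.
Subsquare (5′×2.5′, letters a–x): lon ⌊0.8663/0.0833333⌋ = 10 → k; lat ⌊0.3683/0.0416667⌋ = 8 → i.

DC26ki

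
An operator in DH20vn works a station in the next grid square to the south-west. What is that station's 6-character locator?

DH20um

Longitude subsquare v = 21; −1 → 20 = u.
Latitude subsquare n = 13; −1 → 12 = m.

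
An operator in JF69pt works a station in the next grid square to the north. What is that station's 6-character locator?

JF69pu

Latitude subsquare t = 19; +1 → 20 = u.
The longitude characters are unchanged.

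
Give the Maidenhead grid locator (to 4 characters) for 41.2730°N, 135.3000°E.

PN71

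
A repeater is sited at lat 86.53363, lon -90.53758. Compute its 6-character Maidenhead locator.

Add 180° to longitude and 90° to latitude: 89.4624, 176.5336.
Field: lon ⌊89.4624/20⌋ = 4 → E; lat ⌊176.5336/10⌋ = 17 → R.
Square: lon ⌊9.4624/2⌋ = 4; lat ⌊6.5336/1⌋ = 6.
Subsquare: lon ⌊1.4624/0.0833333⌋ = 17 → r; lat ⌊0.5336/0.0416667⌋ = 12 → m.

ER46rm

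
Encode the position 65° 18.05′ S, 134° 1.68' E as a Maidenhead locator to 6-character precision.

Shift to the Maidenhead origin (180°W, 90°S): lon 314.0280, lat 24.6992.
Field: 314.0280/20 → 15 → P, 24.6992/10 → 2 → C; chars PC.
Square: 14.0280/2 → 7, 4.6992/1 → 4; chars 74.
Subsquare: 0.0280/0.0833333 → 0 → a, 0.6992/0.0416667 → 16 → q; chars aq.

PC74aq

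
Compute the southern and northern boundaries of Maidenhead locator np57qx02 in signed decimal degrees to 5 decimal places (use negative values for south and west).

67.96667, 67.97083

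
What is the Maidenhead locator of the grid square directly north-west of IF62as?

IF52xt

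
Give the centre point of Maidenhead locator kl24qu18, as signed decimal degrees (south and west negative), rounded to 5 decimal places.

Field K=10, L=11: +10·20° lon, +11·10° lat → SW at lon 20°, lat 20°.
Square 2, 4: +2·2° lon, +4·1° lat → SW at lon 24°, lat 24°.
Subsquare q=16, u=20: +16·0.0833333° lon, +20·0.0416667° lat → SW at lon 25.3333°, lat 24.8333°.
Extended square 1, 8: +1·0.00833333° lon, +8·0.00416667° lat → SW at lon 25.3417°, lat 24.8667°.
Cell spans 0.00833333° lon × 0.00416667° lat. Centre is SW corner plus half of each.
latitude 24.86875, longitude 25.34583.

24.86875, 25.34583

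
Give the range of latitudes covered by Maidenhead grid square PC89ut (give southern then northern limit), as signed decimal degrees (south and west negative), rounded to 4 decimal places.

Field P=15, C=2: +15·20° lon, +2·10° lat → SW at lon 120°, lat -70°.
Square 8, 9: +8·2° lon, +9·1° lat → SW at lon 136°, lat -61°.
Subsquare u=20, t=19: +20·0.0833333° lon, +19·0.0416667° lat → SW at lon 137.667°, lat -60.2083°.
Cell spans 0.0833333° lon × 0.0416667° lat.
south -60.2083, north -60.1667.

-60.2083, -60.1667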